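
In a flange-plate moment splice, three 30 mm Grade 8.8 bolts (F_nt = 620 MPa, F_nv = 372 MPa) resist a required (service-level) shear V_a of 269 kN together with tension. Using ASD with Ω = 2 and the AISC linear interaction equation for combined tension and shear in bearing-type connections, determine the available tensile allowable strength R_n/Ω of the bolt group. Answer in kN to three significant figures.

A_b = π·30²/4 = 706.9 mm²; f_rv = 269 × 1000 / (3 × 706.9) = 126.9 MPa.
F'_nt = 1.3 F_nt − (Ω F_nt / F_nv) f_rv = 1.3·620 − (2·620/372)·126.9 = 383.2 MPa, capped at F_nt → F'_nt = 383.2 MPa.
R_n = F'_nt · A_b · n = 383.2 × 706.9 × 3 / 1000 = 812.5 kN.
Allowable strength R_n/Ω = 812.5 / 2 = 406 kN.

406 kN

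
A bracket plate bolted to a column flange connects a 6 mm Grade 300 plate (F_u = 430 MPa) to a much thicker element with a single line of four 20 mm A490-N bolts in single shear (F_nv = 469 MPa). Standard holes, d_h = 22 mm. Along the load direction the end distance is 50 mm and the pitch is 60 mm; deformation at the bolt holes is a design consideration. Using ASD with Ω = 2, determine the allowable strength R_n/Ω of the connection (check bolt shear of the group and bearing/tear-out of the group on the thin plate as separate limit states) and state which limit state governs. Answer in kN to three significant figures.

Bolt shear: A_b = π·20²/4 = 314.2 mm²; R_n = 469 × 314.2 × 4 × 1 / 1000 = 589.4 kN → 589.4 / 2 = 295 kN.
Bearing (1.2 l_c t F_u ≤ 2.4 d t F_u): upper limit = 2.4·20·6·430 / 1000 = 123.8 kN.
  Edge l_c = 50 − 22/2 = 39 → r_n = 120.7 kN; interior l_c = 60 − 22 = 38 → r_n = 117.6 kN.
  R_n,bearing = 1·120.7 + 3·117.6 = 473.7 kN → 473.7 / 2 = 237 kN.
Bearing governs: 237 kN.

237 kN (bearing governs)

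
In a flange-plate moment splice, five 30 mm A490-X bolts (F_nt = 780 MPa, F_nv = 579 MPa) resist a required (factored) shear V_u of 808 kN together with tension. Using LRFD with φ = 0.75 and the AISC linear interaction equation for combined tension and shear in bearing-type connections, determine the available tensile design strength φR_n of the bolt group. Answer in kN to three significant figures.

1600 kN

A_b = π·30²/4 = 706.9 mm²; f_rv = 808 × 1000 / (5 × 706.9) = 228.6 MPa.
F'_nt = 1.3 F_nt − (F_nt / φF_nv) f_rv = 1.3·780 − (780/(0.75·579))·228.6 = 603.4 MPa, capped at F_nt → F'_nt = 603.4 MPa.
R_n = F'_nt · A_b · n = 603.4 × 706.9 × 5 / 1000 = 2132 kN.
Design strength φR_n = 0.75 × 2132 = 1600 kN.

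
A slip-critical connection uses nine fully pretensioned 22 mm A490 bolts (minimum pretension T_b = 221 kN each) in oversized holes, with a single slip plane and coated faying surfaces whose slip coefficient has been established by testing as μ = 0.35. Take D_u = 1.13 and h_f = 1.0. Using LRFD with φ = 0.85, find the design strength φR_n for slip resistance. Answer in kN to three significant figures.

669 kN

R_n = μ · D_u · h_f · T_b · n_s · n_b = 0.35 × 1.13 × 1.0 × 221 × 1 × 9 = 786.6 kN.
Design strength φR_n = 0.85 × 786.6 = 669 kN.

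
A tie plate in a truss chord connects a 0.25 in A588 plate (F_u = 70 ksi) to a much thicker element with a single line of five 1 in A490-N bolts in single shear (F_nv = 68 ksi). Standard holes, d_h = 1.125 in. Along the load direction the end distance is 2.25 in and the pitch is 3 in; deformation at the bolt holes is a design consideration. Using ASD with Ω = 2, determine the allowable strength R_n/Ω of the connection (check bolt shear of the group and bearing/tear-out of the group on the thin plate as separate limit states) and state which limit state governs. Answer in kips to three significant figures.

Bolt shear: A_b = π·1²/4 = 0.7854 in²; R_n = 68 × 0.7854 × 5 × 1 = 267 kips → 267 / 2 = 134 kips.
Bearing (1.2 l_c t F_u ≤ 2.4 d t F_u): upper limit = 2.4·1·0.25·70 = 42 kips.
  Edge l_c = 2.25 − 1.125/2 = 1.688 → r_n = 35.44 kips; interior l_c = 3 − 1.125 = 1.875 → r_n = 39.38 kips.
  R_n,bearing = 1·35.44 + 4·39.38 = 192.9 kips → 192.9 / 2 = 96.5 kips.
Bearing governs: 96.5 kips.

96.5 kips (bearing governs)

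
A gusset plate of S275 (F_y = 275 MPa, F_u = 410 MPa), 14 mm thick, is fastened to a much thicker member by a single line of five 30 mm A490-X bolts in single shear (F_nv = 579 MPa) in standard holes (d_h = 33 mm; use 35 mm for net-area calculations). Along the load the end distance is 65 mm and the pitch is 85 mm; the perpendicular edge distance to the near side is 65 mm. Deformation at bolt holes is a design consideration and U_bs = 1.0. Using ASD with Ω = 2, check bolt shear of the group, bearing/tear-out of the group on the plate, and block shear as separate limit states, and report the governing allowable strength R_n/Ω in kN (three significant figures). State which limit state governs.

563 kN (block shear governs)

Bolt shear: A_b = π·30²/4 = 706.9 mm²; R_n = 579 × 706.9 × 5 × 1 / 1000 = 2046 kN → 2046 / 2 = 1020 kN.
Bearing: edge l_c = 48.5, r_n = 334.1 kN; interior l_c = 52, r_n = 358.2 kN; R_n = 334.1 + 4·358.2 = 1767 kN → 883 kN.
Block shear: A_gv = 5670, A_nv = 3465, A_nt = 665 mm²; R_n = min(0.6F_uA_nv, 0.6F_yA_gv) + U_bs·F_u·A_nt = 1125 kN → 563 kN.
Block shear governs: 563 kN.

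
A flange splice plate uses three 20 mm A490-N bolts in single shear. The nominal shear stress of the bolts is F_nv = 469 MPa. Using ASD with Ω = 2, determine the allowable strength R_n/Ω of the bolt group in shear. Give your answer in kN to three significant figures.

221 kN

A_b = π × 20² / 4 = 314.2 mm².
R_n = F_nv · A_b · n · n_s = 469 × 314.2 × 3 × 1 / 1000 = 442 kN.
Allowable strength R_n/Ω = 442 / 2 = 221 kN.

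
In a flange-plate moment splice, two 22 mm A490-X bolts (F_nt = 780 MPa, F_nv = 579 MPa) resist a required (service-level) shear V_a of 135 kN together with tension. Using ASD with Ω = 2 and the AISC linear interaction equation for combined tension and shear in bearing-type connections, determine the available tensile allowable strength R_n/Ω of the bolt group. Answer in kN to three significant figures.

204 kN

A_b = π·22²/4 = 380.1 mm²; f_rv = 135 × 1000 / (2 × 380.1) = 177.6 MPa.
F'_nt = 1.3 F_nt − (Ω F_nt / F_nv) f_rv = 1.3·780 − (2·780/579)·177.6 = 535.6 MPa, capped at F_nt → F'_nt = 535.6 MPa.
R_n = F'_nt · A_b · n = 535.6 × 380.1 × 2 / 1000 = 407.2 kN.
Allowable strength R_n/Ω = 407.2 / 2 = 204 kN.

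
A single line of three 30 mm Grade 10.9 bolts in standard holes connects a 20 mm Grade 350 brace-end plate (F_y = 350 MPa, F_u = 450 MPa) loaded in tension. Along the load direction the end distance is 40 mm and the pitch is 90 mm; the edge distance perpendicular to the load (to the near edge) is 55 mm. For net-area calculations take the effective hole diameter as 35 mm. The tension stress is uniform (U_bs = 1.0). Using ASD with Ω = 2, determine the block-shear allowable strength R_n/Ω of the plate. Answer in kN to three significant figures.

526 kN

Shear plane L_v = 40 + 2·90 = 220 mm; A_gv = 220 × 20 = 4400 mm².
A_nv = (220 − 2.5·35) × 20 = 2650 mm².
A_nt = (55 − 0.5·35) × 20 = 750 mm².
0.6 F_u A_nv = 715.5 kN; 0.6 F_y A_gv = 924 kN → shear rupture governs the shear term.
R_n = 715.5 + 1.0 × 450 × 750 / 1000 = 1053 kN.
Allowable strength R_n/Ω = 1053 / 2 = 526 kN.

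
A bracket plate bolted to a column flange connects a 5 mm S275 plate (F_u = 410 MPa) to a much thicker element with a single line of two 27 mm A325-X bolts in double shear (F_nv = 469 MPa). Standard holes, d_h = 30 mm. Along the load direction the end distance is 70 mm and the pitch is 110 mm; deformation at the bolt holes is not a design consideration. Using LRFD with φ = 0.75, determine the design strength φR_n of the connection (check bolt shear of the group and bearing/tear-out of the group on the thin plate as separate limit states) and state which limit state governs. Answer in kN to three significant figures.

Bolt shear: A_b = π·27²/4 = 572.6 mm²; R_n = 469 × 572.6 × 2 × 2 / 1000 = 1074 kN → 0.75 × 1074 = 806 kN.
Bearing (1.5 l_c t F_u ≤ 3.0 d t F_u): upper limit = 3.0·27·5·410 / 1000 = 166.1 kN.
  Edge l_c = 70 − 30/2 = 55 → r_n = 166.1 kN; interior l_c = 110 − 30 = 80 → r_n = 166.1 kN.
  R_n,bearing = 1·166.1 + 1·166.1 = 332.1 kN → 0.75 × 332.1 = 249 kN.
Bearing governs: 249 kN.

249 kN (bearing governs)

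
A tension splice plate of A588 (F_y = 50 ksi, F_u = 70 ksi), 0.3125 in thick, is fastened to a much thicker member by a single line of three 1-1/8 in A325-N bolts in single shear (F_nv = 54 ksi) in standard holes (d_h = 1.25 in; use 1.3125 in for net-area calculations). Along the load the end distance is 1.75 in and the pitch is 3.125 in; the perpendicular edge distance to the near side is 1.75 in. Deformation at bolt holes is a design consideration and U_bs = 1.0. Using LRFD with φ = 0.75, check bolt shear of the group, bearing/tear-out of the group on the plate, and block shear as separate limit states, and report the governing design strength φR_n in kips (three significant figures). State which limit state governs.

Bolt shear: A_b = π·1.125²/4 = 0.994 in²; R_n = 54 × 0.994 × 3 × 1 = 161 kips → 0.75 × 161 = 121 kips.
Bearing: edge l_c = 1.125, r_n = 29.53 kips; interior l_c = 1.875, r_n = 49.22 kips; R_n = 29.53 + 2·49.22 = 128 kips → 96 kips.
Block shear: A_gv = 2.5, A_nv = 1.475, A_nt = 0.3418 in²; R_n = min(0.6F_uA_nv, 0.6F_yA_gv) + U_bs·F_u·A_nt = 85.86 kips → 64.4 kips.
Block shear governs: 64.4 kips.

64.4 kips (block shear governs)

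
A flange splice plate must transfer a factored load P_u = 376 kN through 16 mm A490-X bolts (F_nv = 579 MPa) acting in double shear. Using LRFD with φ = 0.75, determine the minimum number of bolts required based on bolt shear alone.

3 bolts

A_b = π·16²/4 = 201.1 mm².
Per-bolt design strength φR_n = 0.75 × 579 × 201.1 × 2 / 1000 = 174.6 kN.
n ≥ 376 / 174.6 = 2.153 → use 3 bolts.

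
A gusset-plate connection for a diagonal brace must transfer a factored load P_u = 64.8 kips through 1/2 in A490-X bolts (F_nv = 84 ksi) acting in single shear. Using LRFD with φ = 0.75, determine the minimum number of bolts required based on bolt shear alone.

A_b = π·0.5²/4 = 0.1963 in².
Per-bolt design strength φR_n = 0.75 × 84 × 0.1963 × 1 = 12.37 kips.
n ≥ 64.8 / 12.37 = 5.238 → use 6 bolts.

6 bolts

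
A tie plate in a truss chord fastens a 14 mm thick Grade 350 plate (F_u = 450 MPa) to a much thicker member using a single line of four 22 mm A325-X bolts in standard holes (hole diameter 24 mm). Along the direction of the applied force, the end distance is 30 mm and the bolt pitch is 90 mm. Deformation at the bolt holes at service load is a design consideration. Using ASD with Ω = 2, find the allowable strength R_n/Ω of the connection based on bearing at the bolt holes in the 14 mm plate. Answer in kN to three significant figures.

Per bolt r_n = 1.2 l_c t F_u ≤ 2.4 d t F_u; upper limit = 2.4 × 22 × 14 × 450 / 1000 = 332.6 kN.
Edge bolt: l_c = 30 − 24/2 = 18 mm → 1.2 × 18 × 14 × 450 / 1000 = 136.1 → r_n = 136.1 kN.
Interior bolts: l_c = 90 − 24 = 66 mm → 1.2 × 66 × 14 × 450 / 1000 = 499 → r_n = 332.6 kN.
R_n = 1 × 136.1 + 3 × 332.6 = 1134 kN.
Allowable strength R_n/Ω = 1134 / 2 = 567 kN.

567 kN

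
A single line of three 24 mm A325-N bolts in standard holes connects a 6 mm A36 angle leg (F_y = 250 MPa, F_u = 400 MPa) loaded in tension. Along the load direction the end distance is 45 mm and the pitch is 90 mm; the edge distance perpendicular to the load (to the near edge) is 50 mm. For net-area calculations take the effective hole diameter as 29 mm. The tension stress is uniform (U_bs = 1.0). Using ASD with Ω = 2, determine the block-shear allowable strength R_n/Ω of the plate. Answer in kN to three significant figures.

144 kN

Shear plane L_v = 45 + 2·90 = 225 mm; A_gv = 225 × 6 = 1350 mm².
A_nv = (225 − 2.5·29) × 6 = 915 mm².
A_nt = (50 − 0.5·29) × 6 = 213 mm².
0.6 F_u A_nv = 219.6 kN; 0.6 F_y A_gv = 202.5 kN → shear yielding governs the shear term.
R_n = 202.5 + 1.0 × 400 × 213 / 1000 = 287.7 kN.
Allowable strength R_n/Ω = 287.7 / 2 = 144 kN.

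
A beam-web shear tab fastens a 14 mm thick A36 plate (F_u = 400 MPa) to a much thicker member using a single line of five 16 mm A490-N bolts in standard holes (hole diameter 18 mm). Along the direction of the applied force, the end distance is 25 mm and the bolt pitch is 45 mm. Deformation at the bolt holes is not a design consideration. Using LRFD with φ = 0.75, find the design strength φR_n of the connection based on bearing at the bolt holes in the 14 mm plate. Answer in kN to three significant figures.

Per bolt r_n = 1.5 l_c t F_u ≤ 3.0 d t F_u; upper limit = 3.0 × 16 × 14 × 400 / 1000 = 268.8 kN.
Edge bolt: l_c = 25 − 18/2 = 16 mm → 1.5 × 16 × 14 × 400 / 1000 = 134.4 → r_n = 134.4 kN.
Interior bolts: l_c = 45 − 18 = 27 mm → 1.5 × 27 × 14 × 400 / 1000 = 226.8 → r_n = 226.8 kN.
R_n = 1 × 134.4 + 4 × 226.8 = 1042 kN.
Design strength φR_n = 0.75 × 1042 = 781 kN.

781 kN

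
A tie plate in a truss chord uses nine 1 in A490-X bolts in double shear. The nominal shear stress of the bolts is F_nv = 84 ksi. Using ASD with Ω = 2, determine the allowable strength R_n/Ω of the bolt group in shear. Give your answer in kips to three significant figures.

A_b = π × 1² / 4 = 0.7854 in².
R_n = F_nv · A_b · n · n_s = 84 × 0.7854 × 9 × 2 = 1188 kips.
Allowable strength R_n/Ω = 1188 / 2 = 594 kips.

594 kips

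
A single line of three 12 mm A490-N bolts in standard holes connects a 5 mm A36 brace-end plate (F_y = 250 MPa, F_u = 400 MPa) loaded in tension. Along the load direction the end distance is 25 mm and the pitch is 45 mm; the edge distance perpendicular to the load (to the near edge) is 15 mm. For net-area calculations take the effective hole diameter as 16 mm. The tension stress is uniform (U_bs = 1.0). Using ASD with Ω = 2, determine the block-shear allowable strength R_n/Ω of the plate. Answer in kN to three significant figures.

50.1 kN

Shear plane L_v = 25 + 2·45 = 115 mm; A_gv = 115 × 5 = 575 mm².
A_nv = (115 − 2.5·16) × 5 = 375 mm².
A_nt = (15 − 0.5·16) × 5 = 35 mm².
0.6 F_u A_nv = 90 kN; 0.6 F_y A_gv = 86.25 kN → shear yielding governs the shear term.
R_n = 86.25 + 1.0 × 400 × 35 / 1000 = 100.2 kN.
Allowable strength R_n/Ω = 100.2 / 2 = 50.1 kN.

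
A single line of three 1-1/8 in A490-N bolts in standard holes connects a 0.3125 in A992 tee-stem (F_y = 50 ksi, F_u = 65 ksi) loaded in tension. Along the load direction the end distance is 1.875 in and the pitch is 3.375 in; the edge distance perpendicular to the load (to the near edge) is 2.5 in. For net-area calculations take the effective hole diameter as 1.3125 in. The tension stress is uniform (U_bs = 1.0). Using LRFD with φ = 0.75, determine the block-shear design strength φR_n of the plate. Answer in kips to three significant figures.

Shear plane L_v = 1.875 + 2·3.375 = 8.625 in; A_gv = 8.625 × 0.3125 = 2.695 in².
A_nv = (8.625 − 2.5·1.3125) × 0.3125 = 1.67 in².
A_nt = (2.5 − 0.5·1.3125) × 0.3125 = 0.5762 in².
0.6 F_u A_nv = 65.13 kips; 0.6 F_y A_gv = 80.86 kips → shear rupture governs the shear term.
R_n = 65.13 + 1.0 × 65 × 0.5762 = 102.6 kips.
Design strength φR_n = 0.75 × 102.6 = 76.9 kips.

76.9 kips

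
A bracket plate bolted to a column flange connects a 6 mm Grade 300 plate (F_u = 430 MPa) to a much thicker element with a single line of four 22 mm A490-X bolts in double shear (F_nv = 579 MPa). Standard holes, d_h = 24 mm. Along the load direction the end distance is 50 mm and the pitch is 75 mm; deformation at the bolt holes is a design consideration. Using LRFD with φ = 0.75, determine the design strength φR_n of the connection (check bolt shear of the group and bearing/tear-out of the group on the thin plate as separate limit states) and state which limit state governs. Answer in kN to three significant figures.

Bolt shear: A_b = π·22²/4 = 380.1 mm²; R_n = 579 × 380.1 × 4 × 2 / 1000 = 1761 kN → 0.75 × 1761 = 1320 kN.
Bearing (1.2 l_c t F_u ≤ 2.4 d t F_u): upper limit = 2.4·22·6·430 / 1000 = 136.2 kN.
  Edge l_c = 50 − 24/2 = 38 → r_n = 117.6 kN; interior l_c = 75 − 24 = 51 → r_n = 136.2 kN.
  R_n,bearing = 1·117.6 + 3·136.2 = 526.3 kN → 0.75 × 526.3 = 395 kN.
Bearing governs: 395 kN.

395 kN (bearing governs)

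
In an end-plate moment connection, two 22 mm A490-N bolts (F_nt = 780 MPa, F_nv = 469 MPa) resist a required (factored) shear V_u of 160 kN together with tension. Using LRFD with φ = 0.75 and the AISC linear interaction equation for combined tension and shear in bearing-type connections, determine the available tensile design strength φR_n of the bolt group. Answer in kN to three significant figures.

A_b = π·22²/4 = 380.1 mm²; f_rv = 160 × 1000 / (2 × 380.1) = 210.5 MPa.
F'_nt = 1.3 F_nt − (F_nt / φF_nv) f_rv = 1.3·780 − (780/(0.75·469))·210.5 = 547.3 MPa, capped at F_nt → F'_nt = 547.3 MPa.
R_n = F'_nt · A_b · n = 547.3 × 380.1 × 2 / 1000 = 416.1 kN.
Design strength φR_n = 0.75 × 416.1 = 312 kN.

312 kN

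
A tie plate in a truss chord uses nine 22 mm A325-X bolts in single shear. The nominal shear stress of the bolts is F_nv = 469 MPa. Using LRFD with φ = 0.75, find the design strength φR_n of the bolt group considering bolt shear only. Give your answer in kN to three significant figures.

1200 kN

A_b = π × 22² / 4 = 380.1 mm².
R_n = F_nv · A_b · n · n_s = 469 × 380.1 × 9 × 1 / 1000 = 1605 kN.
Design strength φR_n = 0.75 × 1605 = 1200 kN.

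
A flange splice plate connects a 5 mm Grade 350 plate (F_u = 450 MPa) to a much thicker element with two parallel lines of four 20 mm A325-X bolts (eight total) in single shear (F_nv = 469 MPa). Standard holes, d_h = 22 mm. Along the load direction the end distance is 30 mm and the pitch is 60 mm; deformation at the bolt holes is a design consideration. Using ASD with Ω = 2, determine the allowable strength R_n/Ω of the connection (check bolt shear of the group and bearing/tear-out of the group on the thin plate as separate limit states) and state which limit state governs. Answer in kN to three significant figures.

359 kN (bearing governs)

Bolt shear: A_b = π·20²/4 = 314.2 mm²; R_n = 469 × 314.2 × 8 × 1 / 1000 = 1179 kN → 1179 / 2 = 589 kN.
Bearing (1.2 l_c t F_u ≤ 2.4 d t F_u): upper limit = 2.4·20·5·450 / 1000 = 108 kN.
  Edge l_c = 30 − 22/2 = 19 → r_n = 51.3 kN; interior l_c = 60 − 22 = 38 → r_n = 102.6 kN.
  R_n,bearing = 2·51.3 + 6·102.6 = 718.2 kN → 718.2 / 2 = 359 kN.
Bearing governs: 359 kN.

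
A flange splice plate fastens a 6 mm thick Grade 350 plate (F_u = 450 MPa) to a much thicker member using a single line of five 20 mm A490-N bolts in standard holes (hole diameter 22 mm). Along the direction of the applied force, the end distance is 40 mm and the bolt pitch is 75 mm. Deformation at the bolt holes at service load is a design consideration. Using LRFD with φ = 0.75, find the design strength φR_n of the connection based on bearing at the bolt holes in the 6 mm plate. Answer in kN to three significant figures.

Per bolt r_n = 1.2 l_c t F_u ≤ 2.4 d t F_u; upper limit = 2.4 × 20 × 6 × 450 / 1000 = 129.6 kN.
Edge bolt: l_c = 40 − 22/2 = 29 mm → 1.2 × 29 × 6 × 450 / 1000 = 93.96 → r_n = 93.96 kN.
Interior bolts: l_c = 75 − 22 = 53 mm → 1.2 × 53 × 6 × 450 / 1000 = 171.7 → r_n = 129.6 kN.
R_n = 1 × 93.96 + 4 × 129.6 = 612.4 kN.
Design strength φR_n = 0.75 × 612.4 = 459 kN.

459 kN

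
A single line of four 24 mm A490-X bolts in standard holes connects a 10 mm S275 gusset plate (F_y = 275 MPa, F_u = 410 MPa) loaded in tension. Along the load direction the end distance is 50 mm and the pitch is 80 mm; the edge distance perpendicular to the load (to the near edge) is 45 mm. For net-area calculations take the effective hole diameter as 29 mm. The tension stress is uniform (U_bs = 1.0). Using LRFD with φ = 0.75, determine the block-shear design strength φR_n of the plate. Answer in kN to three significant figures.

Shear plane L_v = 50 + 3·80 = 290 mm; A_gv = 290 × 10 = 2900 mm².
A_nv = (290 − 3.5·29) × 10 = 1885 mm².
A_nt = (45 − 0.5·29) × 10 = 305 mm².
0.6 F_u A_nv = 463.7 kN; 0.6 F_y A_gv = 478.5 kN → shear rupture governs the shear term.
R_n = 463.7 + 1.0 × 410 × 305 / 1000 = 588.8 kN.
Design strength φR_n = 0.75 × 588.8 = 442 kN.

442 kN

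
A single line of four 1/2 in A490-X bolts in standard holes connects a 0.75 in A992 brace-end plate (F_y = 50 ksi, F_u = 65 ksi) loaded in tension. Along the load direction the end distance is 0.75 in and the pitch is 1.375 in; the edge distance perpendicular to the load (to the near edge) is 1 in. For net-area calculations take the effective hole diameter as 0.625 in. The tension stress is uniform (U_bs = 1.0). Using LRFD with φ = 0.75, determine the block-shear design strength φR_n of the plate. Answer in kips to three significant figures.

84.1 kips

Shear plane L_v = 0.75 + 3·1.375 = 4.875 in; A_gv = 4.875 × 0.75 = 3.656 in².
A_nv = (4.875 − 3.5·0.625) × 0.75 = 2.016 in².
A_nt = (1 − 0.5·0.625) × 0.75 = 0.5156 in².
0.6 F_u A_nv = 78.61 kips; 0.6 F_y A_gv = 109.7 kips → shear rupture governs the shear term.
R_n = 78.61 + 1.0 × 65 × 0.5156 = 112.1 kips.
Design strength φR_n = 0.75 × 112.1 = 84.1 kips.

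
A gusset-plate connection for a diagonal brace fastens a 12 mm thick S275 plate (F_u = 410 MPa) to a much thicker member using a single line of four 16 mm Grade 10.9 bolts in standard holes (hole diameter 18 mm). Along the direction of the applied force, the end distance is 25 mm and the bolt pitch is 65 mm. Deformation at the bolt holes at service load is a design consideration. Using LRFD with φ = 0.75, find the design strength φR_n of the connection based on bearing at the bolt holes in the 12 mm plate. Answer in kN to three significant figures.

496 kN

Per bolt r_n = 1.2 l_c t F_u ≤ 2.4 d t F_u; upper limit = 2.4 × 16 × 12 × 410 / 1000 = 188.9 kN.
Edge bolt: l_c = 25 − 18/2 = 16 mm → 1.2 × 16 × 12 × 410 / 1000 = 94.46 → r_n = 94.46 kN.
Interior bolts: l_c = 65 − 18 = 47 mm → 1.2 × 47 × 12 × 410 / 1000 = 277.5 → r_n = 188.9 kN.
R_n = 1 × 94.46 + 3 × 188.9 = 661.2 kN.
Design strength φR_n = 0.75 × 661.2 = 496 kN.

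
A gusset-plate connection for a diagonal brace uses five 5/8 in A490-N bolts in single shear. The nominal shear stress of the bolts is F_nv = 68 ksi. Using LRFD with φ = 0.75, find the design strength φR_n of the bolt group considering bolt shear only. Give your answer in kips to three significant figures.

78.2 kips

A_b = π × 0.625² / 4 = 0.3068 in².
R_n = F_nv · A_b · n · n_s = 68 × 0.3068 × 5 × 1 = 104.3 kips.
Design strength φR_n = 0.75 × 104.3 = 78.2 kips.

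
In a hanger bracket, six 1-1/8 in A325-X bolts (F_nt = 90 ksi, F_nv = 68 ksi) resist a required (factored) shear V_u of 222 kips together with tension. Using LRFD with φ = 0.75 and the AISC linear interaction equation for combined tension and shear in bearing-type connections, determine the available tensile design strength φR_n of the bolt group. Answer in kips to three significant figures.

230 kips

A_b = π·1.125²/4 = 0.994 in²; f_rv = 222 / (6 × 0.994) = 37.22 ksi.
F'_nt = 1.3 F_nt − (F_nt / φF_nv) f_rv = 1.3·90 − (90/(0.75·68))·37.22 = 51.31 ksi, capped at F_nt → F'_nt = 51.31 ksi.
R_n = F'_nt · A_b · n = 51.31 × 0.994 × 6 = 306 kips.
Design strength φR_n = 0.75 × 306 = 230 kips.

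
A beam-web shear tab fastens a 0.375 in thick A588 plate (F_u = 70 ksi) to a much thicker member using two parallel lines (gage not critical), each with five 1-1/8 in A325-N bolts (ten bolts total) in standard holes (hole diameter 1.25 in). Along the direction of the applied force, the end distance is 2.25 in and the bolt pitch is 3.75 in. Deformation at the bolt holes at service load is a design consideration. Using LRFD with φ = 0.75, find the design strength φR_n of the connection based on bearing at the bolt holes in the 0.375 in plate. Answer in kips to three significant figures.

Per bolt r_n = 1.2 l_c t F_u ≤ 2.4 d t F_u; upper limit = 2.4 × 1.125 × 0.375 × 70 = 70.88 kips.
Edge bolt: l_c = 2.25 − 1.25/2 = 1.625 in → 1.2 × 1.625 × 0.375 × 70 = 51.19 → r_n = 51.19 kips.
Interior bolts: l_c = 3.75 − 1.25 = 2.5 in → 1.2 × 2.5 × 0.375 × 70 = 78.75 → r_n = 70.88 kips.
R_n = 2 × 51.19 + 8 × 70.88 = 669.4 kips.
Design strength φR_n = 0.75 × 669.4 = 502 kips.

502 kips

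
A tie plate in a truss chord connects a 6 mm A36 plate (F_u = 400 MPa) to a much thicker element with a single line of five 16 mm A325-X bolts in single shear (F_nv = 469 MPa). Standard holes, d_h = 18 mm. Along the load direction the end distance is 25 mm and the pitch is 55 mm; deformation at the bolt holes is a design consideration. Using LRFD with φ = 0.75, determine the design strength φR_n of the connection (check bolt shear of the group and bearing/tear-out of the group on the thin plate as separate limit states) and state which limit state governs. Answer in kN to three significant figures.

Bolt shear: A_b = π·16²/4 = 201.1 mm²; R_n = 469 × 201.1 × 5 × 1 / 1000 = 471.5 kN → 0.75 × 471.5 = 354 kN.
Bearing (1.2 l_c t F_u ≤ 2.4 d t F_u): upper limit = 2.4·16·6·400 / 1000 = 92.16 kN.
  Edge l_c = 25 − 18/2 = 16 → r_n = 46.08 kN; interior l_c = 55 − 18 = 37 → r_n = 92.16 kN.
  R_n,bearing = 1·46.08 + 4·92.16 = 414.7 kN → 0.75 × 414.7 = 311 kN.
Bearing governs: 311 kN.

311 kN (bearing governs)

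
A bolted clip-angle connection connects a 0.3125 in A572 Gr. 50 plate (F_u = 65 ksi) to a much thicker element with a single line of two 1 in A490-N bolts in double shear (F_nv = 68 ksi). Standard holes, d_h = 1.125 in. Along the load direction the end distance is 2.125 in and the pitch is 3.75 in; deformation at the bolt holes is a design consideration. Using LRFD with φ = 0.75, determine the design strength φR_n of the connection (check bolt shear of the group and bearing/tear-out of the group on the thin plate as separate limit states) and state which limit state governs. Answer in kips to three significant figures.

65.1 kips (bearing governs)

Bolt shear: A_b = π·1²/4 = 0.7854 in²; R_n = 68 × 0.7854 × 2 × 2 = 213.6 kips → 0.75 × 213.6 = 160 kips.
Bearing (1.2 l_c t F_u ≤ 2.4 d t F_u): upper limit = 2.4·1·0.3125·65 = 48.75 kips.
  Edge l_c = 2.125 − 1.125/2 = 1.562 → r_n = 38.09 kips; interior l_c = 3.75 − 1.125 = 2.625 → r_n = 48.75 kips.
  R_n,bearing = 1·38.09 + 1·48.75 = 86.84 kips → 0.75 × 86.84 = 65.1 kips.
Bearing governs: 65.1 kips.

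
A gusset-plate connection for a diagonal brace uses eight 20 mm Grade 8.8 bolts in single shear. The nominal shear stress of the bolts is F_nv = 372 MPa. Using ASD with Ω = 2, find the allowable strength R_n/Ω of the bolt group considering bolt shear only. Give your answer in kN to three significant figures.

467 kN

A_b = π × 20² / 4 = 314.2 mm².
R_n = F_nv · A_b · n · n_s = 372 × 314.2 × 8 × 1 / 1000 = 934.9 kN.
Allowable strength R_n/Ω = 934.9 / 2 = 467 kN.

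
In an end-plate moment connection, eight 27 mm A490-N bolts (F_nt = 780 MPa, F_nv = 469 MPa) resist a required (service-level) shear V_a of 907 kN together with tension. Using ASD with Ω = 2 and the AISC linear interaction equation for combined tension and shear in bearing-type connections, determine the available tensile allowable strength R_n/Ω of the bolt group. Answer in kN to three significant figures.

814 kN

A_b = π·27²/4 = 572.6 mm²; f_rv = 907 × 1000 / (8 × 572.6) = 198 MPa.
F'_nt = 1.3 F_nt − (Ω F_nt / F_nv) f_rv = 1.3·780 − (2·780/469)·198 = 355.4 MPa, capped at F_nt → F'_nt = 355.4 MPa.
R_n = F'_nt · A_b · n = 355.4 × 572.6 × 8 / 1000 = 1628 kN.
Allowable strength R_n/Ω = 1628 / 2 = 814 kN.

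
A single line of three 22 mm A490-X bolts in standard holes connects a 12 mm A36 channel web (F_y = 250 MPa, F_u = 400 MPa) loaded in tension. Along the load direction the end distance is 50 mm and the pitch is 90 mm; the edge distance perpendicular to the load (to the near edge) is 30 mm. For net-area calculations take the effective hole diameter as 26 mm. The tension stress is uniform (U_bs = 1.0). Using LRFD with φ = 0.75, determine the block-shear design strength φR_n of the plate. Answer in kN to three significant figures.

372 kN

Shear plane L_v = 50 + 2·90 = 230 mm; A_gv = 230 × 12 = 2760 mm².
A_nv = (230 − 2.5·26) × 12 = 1980 mm².
A_nt = (30 − 0.5·26) × 12 = 204 mm².
0.6 F_u A_nv = 475.2 kN; 0.6 F_y A_gv = 414 kN → shear yielding governs the shear term.
R_n = 414 + 1.0 × 400 × 204 / 1000 = 495.6 kN.
Design strength φR_n = 0.75 × 495.6 = 372 kN.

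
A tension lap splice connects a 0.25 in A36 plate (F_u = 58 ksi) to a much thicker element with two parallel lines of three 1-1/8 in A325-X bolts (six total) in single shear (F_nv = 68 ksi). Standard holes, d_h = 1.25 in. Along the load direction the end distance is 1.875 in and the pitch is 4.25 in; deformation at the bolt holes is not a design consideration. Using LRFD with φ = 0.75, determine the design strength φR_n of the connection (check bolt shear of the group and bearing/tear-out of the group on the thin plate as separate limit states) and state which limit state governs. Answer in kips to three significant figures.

Bolt shear: A_b = π·1.125²/4 = 0.994 in²; R_n = 68 × 0.994 × 6 × 1 = 405.6 kips → 0.75 × 405.6 = 304 kips.
Bearing (1.5 l_c t F_u ≤ 3.0 d t F_u): upper limit = 3.0·1.125·0.25·58 = 48.94 kips.
  Edge l_c = 1.875 − 1.25/2 = 1.25 → r_n = 27.19 kips; interior l_c = 4.25 − 1.25 = 3 → r_n = 48.94 kips.
  R_n,bearing = 2·27.19 + 4·48.94 = 250.1 kips → 0.75 × 250.1 = 188 kips.
Bearing governs: 188 kips.

188 kips (bearing governs)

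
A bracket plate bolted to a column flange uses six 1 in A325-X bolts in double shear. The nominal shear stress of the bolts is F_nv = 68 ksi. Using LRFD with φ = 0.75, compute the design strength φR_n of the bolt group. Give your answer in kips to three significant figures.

481 kips

A_b = π × 1² / 4 = 0.7854 in².
R_n = F_nv · A_b · n · n_s = 68 × 0.7854 × 6 × 2 = 640.9 kips.
Design strength φR_n = 0.75 × 640.9 = 481 kips.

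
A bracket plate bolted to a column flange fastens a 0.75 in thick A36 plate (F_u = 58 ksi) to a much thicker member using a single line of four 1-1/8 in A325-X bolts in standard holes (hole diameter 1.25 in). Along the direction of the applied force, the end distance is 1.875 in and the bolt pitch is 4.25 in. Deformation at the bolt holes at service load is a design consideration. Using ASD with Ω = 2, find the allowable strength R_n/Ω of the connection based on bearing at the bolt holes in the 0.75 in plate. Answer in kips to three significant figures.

209 kips

Per bolt r_n = 1.2 l_c t F_u ≤ 2.4 d t F_u; upper limit = 2.4 × 1.125 × 0.75 × 58 = 117.4 kips.
Edge bolt: l_c = 1.875 − 1.25/2 = 1.25 in → 1.2 × 1.25 × 0.75 × 58 = 65.25 → r_n = 65.25 kips.
Interior bolts: l_c = 4.25 − 1.25 = 3 in → 1.2 × 3 × 0.75 × 58 = 156.6 → r_n = 117.4 kips.
R_n = 1 × 65.25 + 3 × 117.4 = 417.6 kips.
Allowable strength R_n/Ω = 417.6 / 2 = 209 kips.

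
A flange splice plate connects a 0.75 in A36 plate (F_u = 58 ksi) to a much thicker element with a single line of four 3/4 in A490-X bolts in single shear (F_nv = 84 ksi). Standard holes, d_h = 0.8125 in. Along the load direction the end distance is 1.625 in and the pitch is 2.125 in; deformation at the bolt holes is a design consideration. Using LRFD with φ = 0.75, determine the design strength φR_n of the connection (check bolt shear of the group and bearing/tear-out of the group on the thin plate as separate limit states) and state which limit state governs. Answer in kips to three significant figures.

Bolt shear: A_b = π·0.75²/4 = 0.4418 in²; R_n = 84 × 0.4418 × 4 × 1 = 148.4 kips → 0.75 × 148.4 = 111 kips.
Bearing (1.2 l_c t F_u ≤ 2.4 d t F_u): upper limit = 2.4·0.75·0.75·58 = 78.3 kips.
  Edge l_c = 1.625 − 0.8125/2 = 1.219 → r_n = 63.62 kips; interior l_c = 2.125 − 0.8125 = 1.312 → r_n = 68.51 kips.
  R_n,bearing = 1·63.62 + 3·68.51 = 269.2 kips → 0.75 × 269.2 = 202 kips.
Bolt shear governs: 111 kips.

111 kips (bolt shear governs)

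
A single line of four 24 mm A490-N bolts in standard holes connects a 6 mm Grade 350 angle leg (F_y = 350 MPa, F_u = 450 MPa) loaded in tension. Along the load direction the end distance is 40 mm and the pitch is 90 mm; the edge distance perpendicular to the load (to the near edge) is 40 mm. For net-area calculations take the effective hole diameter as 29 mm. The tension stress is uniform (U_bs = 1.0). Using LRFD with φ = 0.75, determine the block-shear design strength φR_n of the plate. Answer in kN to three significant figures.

305 kN

Shear plane L_v = 40 + 3·90 = 310 mm; A_gv = 310 × 6 = 1860 mm².
A_nv = (310 − 3.5·29) × 6 = 1251 mm².
A_nt = (40 − 0.5·29) × 6 = 153 mm².
0.6 F_u A_nv = 337.8 kN; 0.6 F_y A_gv = 390.6 kN → shear rupture governs the shear term.
R_n = 337.8 + 1.0 × 450 × 153 / 1000 = 406.6 kN.
Design strength φR_n = 0.75 × 406.6 = 305 kN.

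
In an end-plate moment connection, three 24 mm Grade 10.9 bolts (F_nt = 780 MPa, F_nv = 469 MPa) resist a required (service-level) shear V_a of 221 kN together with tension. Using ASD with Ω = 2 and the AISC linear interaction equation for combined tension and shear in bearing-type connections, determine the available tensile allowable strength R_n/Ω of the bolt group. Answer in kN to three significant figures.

321 kN

A_b = π·24²/4 = 452.4 mm²; f_rv = 221 × 1000 / (3 × 452.4) = 162.8 MPa.
F'_nt = 1.3 F_nt − (Ω F_nt / F_nv) f_rv = 1.3·780 − (2·780/469)·162.8 = 472.4 MPa, capped at F_nt → F'_nt = 472.4 MPa.
R_n = F'_nt · A_b · n = 472.4 × 452.4 × 3 / 1000 = 641.1 kN.
Allowable strength R_n/Ω = 641.1 / 2 = 321 kN.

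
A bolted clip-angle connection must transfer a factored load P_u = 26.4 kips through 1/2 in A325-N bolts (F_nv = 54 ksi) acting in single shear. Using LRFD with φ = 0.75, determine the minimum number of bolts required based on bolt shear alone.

4 bolts

A_b = π·0.5²/4 = 0.1963 in².
Per-bolt design strength φR_n = 0.75 × 54 × 0.1963 × 1 = 7.952 kips.
n ≥ 26.4 / 7.952 = 3.32 → use 4 bolts.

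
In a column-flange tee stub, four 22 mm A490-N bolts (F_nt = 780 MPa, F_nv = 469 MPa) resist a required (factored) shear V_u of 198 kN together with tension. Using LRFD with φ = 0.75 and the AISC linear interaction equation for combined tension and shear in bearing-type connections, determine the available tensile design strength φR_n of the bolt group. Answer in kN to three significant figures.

827 kN

A_b = π·22²/4 = 380.1 mm²; f_rv = 198 × 1000 / (4 × 380.1) = 130.2 MPa.
F'_nt = 1.3 F_nt − (F_nt / φF_nv) f_rv = 1.3·780 − (780/(0.75·469))·130.2 = 725.2 MPa, capped at F_nt → F'_nt = 725.2 MPa.
R_n = F'_nt · A_b · n = 725.2 × 380.1 × 4 / 1000 = 1103 kN.
Design strength φR_n = 0.75 × 1103 = 827 kN.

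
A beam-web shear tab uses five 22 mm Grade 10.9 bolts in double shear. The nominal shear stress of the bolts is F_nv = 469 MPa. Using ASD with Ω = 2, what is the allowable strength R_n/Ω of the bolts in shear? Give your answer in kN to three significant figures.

A_b = π × 22² / 4 = 380.1 mm².
R_n = F_nv · A_b · n · n_s = 469 × 380.1 × 5 × 2 / 1000 = 1783 kN.
Allowable strength R_n/Ω = 1783 / 2 = 891 kN.

891 kN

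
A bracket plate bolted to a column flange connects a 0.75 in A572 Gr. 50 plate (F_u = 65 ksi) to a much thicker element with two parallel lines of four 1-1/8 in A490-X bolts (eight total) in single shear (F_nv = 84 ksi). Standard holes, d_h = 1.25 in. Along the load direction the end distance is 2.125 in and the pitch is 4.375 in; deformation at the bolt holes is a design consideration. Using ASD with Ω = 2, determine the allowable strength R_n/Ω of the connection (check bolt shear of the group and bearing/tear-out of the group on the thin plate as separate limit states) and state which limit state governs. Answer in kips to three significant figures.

334 kips (bolt shear governs)

Bolt shear: A_b = π·1.125²/4 = 0.994 in²; R_n = 84 × 0.994 × 8 × 1 = 668 kips → 668 / 2 = 334 kips.
Bearing (1.2 l_c t F_u ≤ 2.4 d t F_u): upper limit = 2.4·1.125·0.75·65 = 131.6 kips.
  Edge l_c = 2.125 − 1.25/2 = 1.5 → r_n = 87.75 kips; interior l_c = 4.375 − 1.25 = 3.125 → r_n = 131.6 kips.
  R_n,bearing = 2·87.75 + 6·131.6 = 965.2 kips → 965.2 / 2 = 483 kips.
Bolt shear governs: 334 kips.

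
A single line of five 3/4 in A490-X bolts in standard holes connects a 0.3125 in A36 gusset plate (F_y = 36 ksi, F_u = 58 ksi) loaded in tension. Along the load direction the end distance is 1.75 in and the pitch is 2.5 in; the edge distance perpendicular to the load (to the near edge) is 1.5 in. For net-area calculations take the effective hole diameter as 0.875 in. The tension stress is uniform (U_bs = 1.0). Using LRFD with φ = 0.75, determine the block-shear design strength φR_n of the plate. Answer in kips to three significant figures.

73.9 kips

Shear plane L_v = 1.75 + 4·2.5 = 11.75 in; A_gv = 11.75 × 0.3125 = 3.672 in².
A_nv = (11.75 − 4.5·0.875) × 0.3125 = 2.441 in².
A_nt = (1.5 − 0.5·0.875) × 0.3125 = 0.332 in².
0.6 F_u A_nv = 84.96 kips; 0.6 F_y A_gv = 79.31 kips → shear yielding governs the shear term.
R_n = 79.31 + 1.0 × 58 × 0.332 = 98.57 kips.
Design strength φR_n = 0.75 × 98.57 = 73.9 kips.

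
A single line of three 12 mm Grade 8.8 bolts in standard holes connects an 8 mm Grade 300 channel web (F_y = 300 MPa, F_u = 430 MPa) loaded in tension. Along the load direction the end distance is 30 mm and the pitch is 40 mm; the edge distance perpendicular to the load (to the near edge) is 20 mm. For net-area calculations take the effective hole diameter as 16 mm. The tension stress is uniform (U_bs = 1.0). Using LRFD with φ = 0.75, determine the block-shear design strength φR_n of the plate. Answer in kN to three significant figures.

139 kN

Shear plane L_v = 30 + 2·40 = 110 mm; A_gv = 110 × 8 = 880 mm².
A_nv = (110 − 2.5·16) × 8 = 560 mm².
A_nt = (20 − 0.5·16) × 8 = 96 mm².
0.6 F_u A_nv = 144.5 kN; 0.6 F_y A_gv = 158.4 kN → shear rupture governs the shear term.
R_n = 144.5 + 1.0 × 430 × 96 / 1000 = 185.8 kN.
Design strength φR_n = 0.75 × 185.8 = 139 kN.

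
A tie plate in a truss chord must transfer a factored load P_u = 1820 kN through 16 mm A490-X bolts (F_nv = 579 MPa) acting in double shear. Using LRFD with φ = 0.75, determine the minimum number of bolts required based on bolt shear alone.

11 bolts

A_b = π·16²/4 = 201.1 mm².
Per-bolt design strength φR_n = 0.75 × 579 × 201.1 × 2 / 1000 = 174.6 kN.
n ≥ 1820 / 174.6 = 10.42 → use 11 bolts.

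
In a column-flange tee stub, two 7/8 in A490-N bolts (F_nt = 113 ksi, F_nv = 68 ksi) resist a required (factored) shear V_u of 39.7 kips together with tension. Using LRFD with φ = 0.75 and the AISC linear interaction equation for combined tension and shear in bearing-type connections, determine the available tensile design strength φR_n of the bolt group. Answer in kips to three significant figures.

A_b = π·0.875²/4 = 0.6013 in²; f_rv = 39.7 / (2 × 0.6013) = 33.01 ksi.
F'_nt = 1.3 F_nt − (F_nt / φF_nv) f_rv = 1.3·113 − (113/(0.75·68))·33.01 = 73.76 ksi, capped at F_nt → F'_nt = 73.76 ksi.
R_n = F'_nt · A_b · n = 73.76 × 0.6013 × 2 = 88.71 kips.
Design strength φR_n = 0.75 × 88.71 = 66.5 kips.

66.5 kips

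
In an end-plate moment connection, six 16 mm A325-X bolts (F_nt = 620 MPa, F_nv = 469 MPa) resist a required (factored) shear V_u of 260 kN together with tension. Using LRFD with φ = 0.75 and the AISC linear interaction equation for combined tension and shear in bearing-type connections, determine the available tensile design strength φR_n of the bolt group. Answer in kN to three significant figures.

A_b = π·16²/4 = 201.1 mm²; f_rv = 260 × 1000 / (6 × 201.1) = 215.5 MPa.
F'_nt = 1.3 F_nt − (F_nt / φF_nv) f_rv = 1.3·620 − (620/(0.75·469))·215.5 = 426.1 MPa, capped at F_nt → F'_nt = 426.1 MPa.
R_n = F'_nt · A_b · n = 426.1 × 201.1 × 6 / 1000 = 514.1 kN.
Design strength φR_n = 0.75 × 514.1 = 386 kN.

386 kN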